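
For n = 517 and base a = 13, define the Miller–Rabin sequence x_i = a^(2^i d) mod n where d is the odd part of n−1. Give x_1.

n − 1 = 516 = 2^2 · 129, so s = 2 and d = 129.
x_0 = 13^129 mod 517 = 171.
x_1 = 171^2 mod 517 = 289.

289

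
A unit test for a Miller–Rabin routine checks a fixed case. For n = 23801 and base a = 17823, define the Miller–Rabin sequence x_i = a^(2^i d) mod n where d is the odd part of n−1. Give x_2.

23800

n − 1 = 23800 = 2^3 · 2975, so s = 3 and d = 2975.
x_0 = 17823^2975 mod 23801 = 15222.
x_1 = 15222^2 mod 23801 = 6549.
x_2 = 6549^2 mod 23801 = 23800.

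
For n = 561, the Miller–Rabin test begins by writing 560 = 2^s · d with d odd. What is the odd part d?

Halving: 560 → 280 → 140 → 70 → 35; 35 is odd.
So 560 = 2^4 · 35.

35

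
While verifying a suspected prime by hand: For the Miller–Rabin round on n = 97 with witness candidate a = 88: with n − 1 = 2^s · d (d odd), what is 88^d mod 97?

n − 1 = 96 = 2^5 · 3, so s = 5 and d = 3.
88^3 mod 97 = 47.

47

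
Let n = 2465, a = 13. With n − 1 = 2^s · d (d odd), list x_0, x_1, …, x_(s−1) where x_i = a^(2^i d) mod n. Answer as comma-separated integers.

608, 2379, 1, 1, 1

n − 1 = 2464 = 2^5 · 77, so s = 5 and d = 77.
x_0 = 13^77 mod 2465 = 608.
x_1 = 608^2 mod 2465 = 2379.
x_2 = 2379^2 mod 2465 = 1.
x_3 = 1^2 mod 2465 = 1.
x_4 = 1^2 mod 2465 = 1.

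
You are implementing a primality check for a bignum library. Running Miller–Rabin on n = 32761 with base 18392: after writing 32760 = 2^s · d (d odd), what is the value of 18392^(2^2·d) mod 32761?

2897

n − 1 = 32760 = 2^3 · 4095, so s = 3 and d = 4095.
x_0 = 18392^4095 mod 32761 = 32036.
x_1 = 32036^2 mod 32761 = 1449.
x_2 = 1449^2 mod 32761 = 2897.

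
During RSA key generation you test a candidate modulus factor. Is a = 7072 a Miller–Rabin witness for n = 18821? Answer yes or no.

yes

n − 1 = 18820 = 2^2 · 4705, so s = 2 and d = 4705.
x_0 = 7072^4705 mod 18821 = 6434.
x_0 is neither 1 nor 18820, so continue squaring.
x_1 = 6434^2 mod 18821 = 8977.
Reached i = s−1 = 1 without hitting −1: 7072 is a Miller–Rabin witness and 18821 is composite.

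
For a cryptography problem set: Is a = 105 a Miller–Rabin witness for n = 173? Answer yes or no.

no

n − 1 = 172 = 2^2 · 43, so s = 2 and d = 43.
x_0 = 105^43 mod 173 = 80.
x_0 is neither 1 nor 172, so continue squaring.
x_1 = 80^2 mod 173 = 172.
x_1 ≡ −1, so 105 is not a witness.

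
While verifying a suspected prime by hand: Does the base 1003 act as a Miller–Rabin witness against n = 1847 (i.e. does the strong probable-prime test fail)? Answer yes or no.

n − 1 = 1846 = 2^1 · 923, so s = 1 and d = 923.
By repeated squaring, 1003^923 ≡ 1846 (mod 1847).
x_0 = 1003^923 mod 1847 = 1846.
x_0 = 1846 ≡ −1, so 1003 is not a witness.

no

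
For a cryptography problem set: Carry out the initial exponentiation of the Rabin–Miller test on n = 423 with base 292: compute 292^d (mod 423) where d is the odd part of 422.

n − 1 = 422 = 2^1 · 211, so s = 1 and d = 211.
By repeated squaring, 292^211 ≡ 58 (mod 423).

58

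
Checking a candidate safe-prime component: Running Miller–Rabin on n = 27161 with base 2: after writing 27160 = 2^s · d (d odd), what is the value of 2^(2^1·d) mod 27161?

23063

n − 1 = 27160 = 2^3 · 3395, so s = 3 and d = 3395.
x_0 = 2^3395 mod 27161 = 21778.
x_1 = 21778^2 mod 27161 = 23063.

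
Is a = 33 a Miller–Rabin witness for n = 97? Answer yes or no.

no

n − 1 = 96 = 2^5 · 3, so s = 5 and d = 3.
x_0 = 33^3 mod 97 = 47.
x_0 is neither 1 nor 96, so continue squaring.
x_1 = 47^2 mod 97 = 75.
x_2 = 75^2 mod 97 = 96.
x_2 ≡ −1, so 33 is not a witness.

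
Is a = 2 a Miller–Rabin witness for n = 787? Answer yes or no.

no

n − 1 = 786 = 2^1 · 393, so s = 1 and d = 393.
x_0 = 2^393 mod 787 = 786.
x_0 = 786 ≡ −1, so 2 is not a witness.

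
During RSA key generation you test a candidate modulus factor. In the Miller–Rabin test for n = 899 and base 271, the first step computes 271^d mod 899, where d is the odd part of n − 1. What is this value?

n − 1 = 898 = 2^1 · 449, so s = 1 and d = 449.
Repeated squaring mod 899: 271^1 ≡ 271, 271^2 ≡ 622, 271^4 ≡ 314, 271^8 ≡ 605, 271^16 ≡ 132, 271^32 ≡ 343, 271^64 ≡ 779, 271^128 ≡ 16, 271^256 ≡ 256.
449 = 256 + 128 + 64 + 1, so 271^449 ≡ 256·16·779·271 ≡ 213 (mod 899).

213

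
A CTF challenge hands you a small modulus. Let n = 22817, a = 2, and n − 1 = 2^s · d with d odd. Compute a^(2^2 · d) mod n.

5742

n − 1 = 22816 = 2^5 · 713, so s = 5 and d = 713.
x_0 = 2^713 mod 22817 = 2679.
x_1 = 2679^2 mod 22817 = 12503.
x_2 = 12503^2 mod 22817 = 5742.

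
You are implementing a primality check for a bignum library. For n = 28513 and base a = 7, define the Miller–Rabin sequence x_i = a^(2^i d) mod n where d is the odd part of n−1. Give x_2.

n − 1 = 28512 = 2^5 · 891, so s = 5 and d = 891.
Repeated squaring mod 28513: 7^1 ≡ 7, 7^2 ≡ 49, 7^4 ≡ 2401, 7^8 ≡ 5175, 7^16 ≡ 6918, 7^32 ≡ 13910, 7^64 ≡ 27395, 7^128 ≡ 23865, 7^256 ≡ 19563, 7^512 ≡ 9483.
891 = 512 + 256 + 64 + 32 + 16 + 8 + 2 + 1, so 7^891 ≡ 9483·19563·27395·13910·6918·5175·49·7 ≡ 15105 (mod 28513).
x_0 = 15105.
x_1 = 15105^2 mod 28513 = 28512.
x_2 = 28512^2 mod 28513 = 1.

1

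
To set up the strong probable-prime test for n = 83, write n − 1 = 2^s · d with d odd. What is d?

41

Halving: 82 → 41; 41 is odd.
So 82 = 2^1 · 41.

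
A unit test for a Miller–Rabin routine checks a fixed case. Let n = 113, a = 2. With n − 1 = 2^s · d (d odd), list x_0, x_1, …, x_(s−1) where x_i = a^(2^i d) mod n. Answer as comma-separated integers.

15, 112, 1, 1

n − 1 = 112 = 2^4 · 7, so s = 4 and d = 7.
x_0 = 2^7 mod 113 = 15.
x_1 = 15^2 mod 113 = 112.
x_2 = 112^2 mod 113 = 1.
x_3 = 1^2 mod 113 = 1.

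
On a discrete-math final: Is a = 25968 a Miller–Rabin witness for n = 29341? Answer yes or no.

no

n − 1 = 29340 = 2^2 · 7335, so s = 2 and d = 7335.
x_0 = 25968^7335 mod 29341 = 10847.
x_0 is neither 1 nor 29340, so continue squaring.
x_1 = 10847^2 mod 29341 = 29340.
x_1 ≡ −1, so 25968 is not a witness.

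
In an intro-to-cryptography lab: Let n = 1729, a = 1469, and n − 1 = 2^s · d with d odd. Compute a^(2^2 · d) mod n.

533

n − 1 = 1728 = 2^6 · 27, so s = 6 and d = 27.
Repeated squaring mod 1729: 1469^1 ≡ 1469, 1469^2 ≡ 169, 1469^4 ≡ 897, 1469^8 ≡ 624, 1469^16 ≡ 351.
27 = 16 + 8 + 2 + 1, so 1469^27 ≡ 351·624·169·1469 ≡ 286 (mod 1729).
x_0 = 286.
x_1 = 286^2 mod 1729 = 533.
x_2 = 533^2 mod 1729 = 533.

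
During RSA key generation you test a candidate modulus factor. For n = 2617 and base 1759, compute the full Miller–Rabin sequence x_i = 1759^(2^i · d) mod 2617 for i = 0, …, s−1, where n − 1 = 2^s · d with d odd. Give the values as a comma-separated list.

n − 1 = 2616 = 2^3 · 327, so s = 3 and d = 327.
x_0 = 1759^327 mod 2617 = 608.
x_1 = 608^2 mod 2617 = 667.
x_2 = 667^2 mod 2617 = 2616.

608, 667, 2616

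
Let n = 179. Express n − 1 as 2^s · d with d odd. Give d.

89

Halving: 178 → 89; 89 is odd.
So 178 = 2^1 · 89.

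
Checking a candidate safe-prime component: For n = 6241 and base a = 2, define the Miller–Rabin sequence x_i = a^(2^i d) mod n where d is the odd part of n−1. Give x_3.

n − 1 = 6240 = 2^5 · 195, so s = 5 and d = 195.
By repeated squaring, 2^195 ≡ 633 (mod 6241).
x_0 = 633.
x_1 = 633^2 mod 6241 = 1265.
x_2 = 1265^2 mod 6241 = 2529.
x_3 = 2529^2 mod 6241 = 5057.

5057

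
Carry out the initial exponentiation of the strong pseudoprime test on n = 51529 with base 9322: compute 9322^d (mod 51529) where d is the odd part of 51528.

n − 1 = 51528 = 2^3 · 6441, so s = 3 and d = 6441.
9322^6441 mod 51529 = 6128.

6128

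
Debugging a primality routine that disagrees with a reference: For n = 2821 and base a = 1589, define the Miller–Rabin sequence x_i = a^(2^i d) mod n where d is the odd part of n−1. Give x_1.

n − 1 = 2820 = 2^2 · 705, so s = 2 and d = 705.
x_0 = 1589^705 mod 2821 = 2016.
x_1 = 2016^2 mod 2821 = 2016.

2016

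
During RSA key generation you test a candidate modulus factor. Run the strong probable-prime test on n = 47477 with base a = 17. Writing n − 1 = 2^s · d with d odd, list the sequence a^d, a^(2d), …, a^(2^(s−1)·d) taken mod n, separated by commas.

n − 1 = 47476 = 2^2 · 11869, so s = 2 and d = 11869.
x_0 = 17^11869 mod 47477 = 43337.
x_1 = 43337^2 mod 47477 = 403.

43337, 403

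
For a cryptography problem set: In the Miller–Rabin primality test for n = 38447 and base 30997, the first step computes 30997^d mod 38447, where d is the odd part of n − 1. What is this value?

n − 1 = 38446 = 2^1 · 19223, so s = 1 and d = 19223.
By repeated squaring, 30997^19223 ≡ 38446 (mod 38447).

38446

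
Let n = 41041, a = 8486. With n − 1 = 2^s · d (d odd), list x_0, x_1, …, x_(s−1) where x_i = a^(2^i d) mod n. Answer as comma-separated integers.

27182, 1, 1, 1

n − 1 = 41040 = 2^4 · 2565, so s = 4 and d = 2565.
x_0 = 8486^2565 mod 41041 = 27182.
x_1 = 27182^2 mod 41041 = 1.
x_2 = 1^2 mod 41041 = 1.
x_3 = 1^2 mod 41041 = 1.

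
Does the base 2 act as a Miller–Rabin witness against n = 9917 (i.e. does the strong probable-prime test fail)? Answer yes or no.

n − 1 = 9916 = 2^2 · 2479, so s = 2 and d = 2479.
x_0 = 2^2479 mod 9917 = 9848.
x_0 is neither 1 nor 9916, so continue squaring.
x_1 = 9848^2 mod 9917 = 4761.
Reached i = s−1 = 1 without hitting −1: 2 is a Miller–Rabin witness and 9917 is composite.

yes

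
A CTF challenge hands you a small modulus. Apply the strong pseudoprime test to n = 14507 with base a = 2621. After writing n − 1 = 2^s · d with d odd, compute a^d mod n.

n − 1 = 14506 = 2^1 · 7253, so s = 1 and d = 7253.
2621^7253 mod 14507 = 14198.

14198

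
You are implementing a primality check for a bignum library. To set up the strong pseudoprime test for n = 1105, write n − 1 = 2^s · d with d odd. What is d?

Halving: 1104 → 552 → 276 → 138 → 69; 69 is odd.
So 1104 = 2^4 · 69.

69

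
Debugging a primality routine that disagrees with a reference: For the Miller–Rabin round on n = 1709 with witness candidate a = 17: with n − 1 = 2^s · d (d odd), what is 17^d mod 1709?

1708

n − 1 = 1708 = 2^2 · 427, so s = 2 and d = 427.
17^427 mod 1709 = 1708.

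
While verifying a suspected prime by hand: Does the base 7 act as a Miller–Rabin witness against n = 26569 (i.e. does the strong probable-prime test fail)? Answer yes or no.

yes

n − 1 = 26568 = 2^3 · 3321, so s = 3 and d = 3321.
x_0 = 7^3321 mod 26569 = 14017.
x_0 is neither 1 nor 26568, so continue squaring.
x_1 = 14017^2 mod 26569 = 25103.
x_2 = 25103^2 mod 26569 = 23636.
Reached i = s−1 = 2 without hitting −1: 7 is a Miller–Rabin witness and 26569 is composite.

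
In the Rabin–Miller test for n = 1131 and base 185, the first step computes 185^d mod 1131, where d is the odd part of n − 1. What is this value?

n − 1 = 1130 = 2^1 · 565, so s = 1 and d = 565.
185^565 mod 1131 = 536.

536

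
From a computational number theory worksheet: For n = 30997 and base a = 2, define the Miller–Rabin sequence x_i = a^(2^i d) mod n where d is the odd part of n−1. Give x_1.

20300

n − 1 = 30996 = 2^2 · 7749, so s = 2 and d = 7749.
x_0 = 2^7749 mod 30997 = 10901.
x_1 = 10901^2 mod 30997 = 20300.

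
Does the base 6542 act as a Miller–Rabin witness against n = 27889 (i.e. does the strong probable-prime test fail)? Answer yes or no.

yes

n − 1 = 27888 = 2^4 · 1743, so s = 4 and d = 1743.
Repeated squaring mod 27889: 6542^1 ≡ 6542, 6542^2 ≡ 16038, 6542^4 ≡ 25086, 6542^8 ≡ 20000, 6542^16 ≡ 15962, 6542^32 ≡ 19429, 6542^64 ≡ 8426, 6542^128 ≡ 19971, 6542^256 ≡ 252, 6542^512 ≡ 7726, 6542^1024 ≡ 8616.
1743 = 1024 + 512 + 128 + 64 + 8 + 4 + 2 + 1, so 6542^1743 ≡ 8616·7726·19971·8426·20000·25086·16038·6542 ≡ 16200 (mod 27889).
x_0 = 6542^1743 mod 27889 = 16200.
x_0 is neither 1 nor 27888, so continue squaring.
x_1 = 16200^2 mod 27889 = 4510.
x_2 = 4510^2 mod 27889 = 9019.
x_3 = 9019^2 mod 27889 = 18037.
Reached i = s−1 = 3 without hitting −1: 6542 is a Miller–Rabin witness and 27889 is composite.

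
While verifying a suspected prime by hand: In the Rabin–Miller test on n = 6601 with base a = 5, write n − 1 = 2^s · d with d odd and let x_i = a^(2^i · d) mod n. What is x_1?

4509

n − 1 = 6600 = 2^3 · 825, so s = 3 and d = 825.
x_0 = 5^825 mod 6601 = 3863.
x_1 = 3863^2 mod 6601 = 4509.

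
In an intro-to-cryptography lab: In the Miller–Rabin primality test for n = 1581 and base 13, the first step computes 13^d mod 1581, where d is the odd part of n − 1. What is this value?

1432

n − 1 = 1580 = 2^2 · 395, so s = 2 and d = 395.
Repeated squaring mod 1581: 13^1 ≡ 13, 13^2 ≡ 169, 13^4 ≡ 103, 13^8 ≡ 1123, 13^16 ≡ 1072, 13^32 ≡ 1378, 13^64 ≡ 103, 13^128 ≡ 1123, 13^256 ≡ 1072.
395 = 256 + 128 + 8 + 2 + 1, so 13^395 ≡ 1072·1123·1123·169·13 ≡ 1432 (mod 1581).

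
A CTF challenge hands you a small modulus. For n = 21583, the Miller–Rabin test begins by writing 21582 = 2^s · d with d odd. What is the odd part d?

10791

Halving: 21582 → 10791; 10791 is odd.
So 21582 = 2^1 · 10791.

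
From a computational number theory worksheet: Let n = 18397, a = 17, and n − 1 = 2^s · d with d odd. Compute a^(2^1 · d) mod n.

18396

n − 1 = 18396 = 2^2 · 4599, so s = 2 and d = 4599.
x_0 = 17^4599 mod 18397 = 11395.
x_1 = 11395^2 mod 18397 = 18396.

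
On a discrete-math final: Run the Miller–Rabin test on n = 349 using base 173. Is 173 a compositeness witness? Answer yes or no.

n − 1 = 348 = 2^2 · 87, so s = 2 and d = 87.
x_0 = 173^87 mod 349 = 136.
x_0 is neither 1 nor 348, so continue squaring.
x_1 = 136^2 mod 349 = 348.
x_1 ≡ −1, so 173 is not a witness.

no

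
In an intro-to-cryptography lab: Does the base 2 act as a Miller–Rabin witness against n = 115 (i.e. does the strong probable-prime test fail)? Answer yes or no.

yes

n − 1 = 114 = 2^1 · 57, so s = 1 and d = 57.
x_0 = 2^57 mod 115 = 27.
x_0 ∉ {1, 114} and s = 1, so 2 is a Miller–Rabin witness and 115 is composite.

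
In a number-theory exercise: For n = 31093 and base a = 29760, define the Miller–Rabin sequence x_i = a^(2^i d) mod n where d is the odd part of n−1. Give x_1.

30194

n − 1 = 31092 = 2^2 · 7773, so s = 2 and d = 7773.
Repeated squaring mod 31093: 29760^1 ≡ 29760, 29760^2 ≡ 4588, 29760^4 ≡ 30876, 29760^8 ≡ 15996, 29760^16 ≡ 7719, 29760^32 ≡ 8773, 29760^64 ≡ 10354, 29760^128 ≡ 27745, 29760^256 ≡ 15624, 29760^512 ≡ 29326, 29760^1024 ≡ 12989, 29760^2048 ≡ 3503, 29760^4096 ≡ 20367.
7773 = 4096 + 2048 + 1024 + 512 + 64 + 16 + 8 + 4 + 1, so 29760^7773 ≡ 20367·3503·12989·29326·10354·7719·15996·30876·29760 ≡ 20615 (mod 31093).
x_0 = 20615.
x_1 = 20615^2 mod 31093 = 30194.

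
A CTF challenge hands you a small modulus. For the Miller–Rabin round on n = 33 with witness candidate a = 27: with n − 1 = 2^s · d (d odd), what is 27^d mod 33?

n − 1 = 32 = 2^5 · 1, so s = 5 and d = 1.
27^1 mod 33 = 27.

27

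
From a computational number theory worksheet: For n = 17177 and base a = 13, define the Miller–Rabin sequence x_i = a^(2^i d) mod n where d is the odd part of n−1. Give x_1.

n − 1 = 17176 = 2^3 · 2147, so s = 3 and d = 2147.
x_0 = 13^2147 mod 17177 = 7453.
x_1 = 7453^2 mod 17177 = 13968.

13968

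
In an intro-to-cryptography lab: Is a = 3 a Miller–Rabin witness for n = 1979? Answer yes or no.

n − 1 = 1978 = 2^1 · 989, so s = 1 and d = 989.
x_0 = 3^989 mod 1979 = 1.
x_0 = 1, so 3 is not a witness.

no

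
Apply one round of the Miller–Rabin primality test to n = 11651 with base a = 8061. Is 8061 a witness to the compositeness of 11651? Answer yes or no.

n − 1 = 11650 = 2^1 · 5825, so s = 1 and d = 5825.
By repeated squaring, 8061^5825 ≡ 1 (mod 11651).
x_0 = 8061^5825 mod 11651 = 1.
x_0 = 1, so 8061 is not a witness.

no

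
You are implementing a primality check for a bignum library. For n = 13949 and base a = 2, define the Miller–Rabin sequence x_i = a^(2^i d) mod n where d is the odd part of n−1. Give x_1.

7921

n − 1 = 13948 = 2^2 · 3487, so s = 2 and d = 3487.
x_0 = 2^3487 mod 13949 = 5276.
x_1 = 5276^2 mod 13949 = 7921.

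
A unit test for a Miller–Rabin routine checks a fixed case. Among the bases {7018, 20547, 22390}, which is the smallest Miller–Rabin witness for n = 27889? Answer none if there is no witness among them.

20547

n − 1 = 27888 = 2^4 · 1743, so s = 4 and d = 1743.
Base 7018: x_0 = 7018^1743 mod 27889 = 1. x_0 = 1, so 7018 is not a witness.
Base 20547: x_0 = 20547^1743 mod 27889 = 17536. x_0 is neither 1 nor 27888, so continue squaring. x_1 = 17536^2 mod 27889 = 7182. x_2 = 7182^2 mod 27889 = 14363. x_3 = 14363^2 mod 27889 = 836. Reached i = s−1 = 3 without hitting −1: 20547 is a Miller–Rabin witness and 27889 is composite.
Base 22390: x_0 = 22390^1743 mod 27889 = 18705. x_0 is neither 1 nor 27888, so continue squaring. x_1 = 18705^2 mod 27889 = 9520. x_2 = 9520^2 mod 27889 = 19039. x_3 = 19039^2 mod 27889 = 10188. Reached i = s−1 = 3 without hitting −1: 22390 is a Miller–Rabin witness and 27889 is composite.
The smallest witness among the given bases is 20547.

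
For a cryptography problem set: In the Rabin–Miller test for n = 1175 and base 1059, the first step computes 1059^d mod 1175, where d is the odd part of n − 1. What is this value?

n − 1 = 1174 = 2^1 · 587, so s = 1 and d = 587.
1059^587 mod 1175 = 794.

794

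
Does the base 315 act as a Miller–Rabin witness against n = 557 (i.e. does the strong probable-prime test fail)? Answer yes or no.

no

n − 1 = 556 = 2^2 · 139, so s = 2 and d = 139.
x_0 = 315^139 mod 557 = 118.
x_0 is neither 1 nor 556, so continue squaring.
x_1 = 118^2 mod 557 = 556.
x_1 ≡ −1, so 315 is not a witness.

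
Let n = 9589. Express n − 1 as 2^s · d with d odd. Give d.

Halving: 9588 → 4794 → 2397; 2397 is odd.
So 9588 = 2^2 · 2397.

2397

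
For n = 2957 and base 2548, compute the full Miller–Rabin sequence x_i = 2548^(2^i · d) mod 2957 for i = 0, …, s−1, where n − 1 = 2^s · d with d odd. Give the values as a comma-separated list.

n − 1 = 2956 = 2^2 · 739, so s = 2 and d = 739.
x_0 = 2548^739 mod 2957 = 1735.
x_1 = 1735^2 mod 2957 = 2956.

1735, 2956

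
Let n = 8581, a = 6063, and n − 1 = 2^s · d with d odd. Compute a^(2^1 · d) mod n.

n − 1 = 8580 = 2^2 · 2145, so s = 2 and d = 2145.
x_0 = 6063^2145 mod 8581 = 1.
x_1 = 1^2 mod 8581 = 1.

1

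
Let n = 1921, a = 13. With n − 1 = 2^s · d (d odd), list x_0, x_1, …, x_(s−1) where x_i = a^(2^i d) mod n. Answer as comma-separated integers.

n − 1 = 1920 = 2^7 · 15, so s = 7 and d = 15.
x_0 = 13^15 mod 1921 = 1551.
x_1 = 1551^2 mod 1921 = 509.
x_2 = 509^2 mod 1921 = 1667.
x_3 = 1667^2 mod 1921 = 1123.
x_4 = 1123^2 mod 1921 = 953.
x_5 = 953^2 mod 1921 = 1497.
x_6 = 1497^2 mod 1921 = 1123.

1551, 509, 1667, 1123, 953, 1497, 1123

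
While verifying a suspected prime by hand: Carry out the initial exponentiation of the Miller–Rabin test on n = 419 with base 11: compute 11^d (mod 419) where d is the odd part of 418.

418

n − 1 = 418 = 2^1 · 209, so s = 1 and d = 209.
By repeated squaring, 11^209 ≡ 418 (mod 419).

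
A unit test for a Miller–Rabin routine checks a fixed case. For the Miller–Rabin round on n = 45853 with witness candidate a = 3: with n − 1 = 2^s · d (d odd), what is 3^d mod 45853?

n − 1 = 45852 = 2^2 · 11463, so s = 2 and d = 11463.
3^11463 mod 45853 = 1.

1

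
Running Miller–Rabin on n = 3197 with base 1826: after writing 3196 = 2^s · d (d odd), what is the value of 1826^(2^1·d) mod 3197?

n − 1 = 3196 = 2^2 · 799, so s = 2 and d = 799.
By repeated squaring, 1826^799 ≡ 1361 (mod 3197).
x_0 = 1361.
x_1 = 1361^2 mod 3197 = 1258.

1258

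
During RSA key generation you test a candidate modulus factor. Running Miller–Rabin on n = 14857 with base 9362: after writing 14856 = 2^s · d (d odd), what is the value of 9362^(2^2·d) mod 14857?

n − 1 = 14856 = 2^3 · 1857, so s = 3 and d = 1857.
By repeated squaring, 9362^1857 ≡ 8749 (mod 14857).
x_0 = 8749.
x_1 = 8749^2 mod 14857 = 1737.
x_2 = 1737^2 mod 14857 = 1198.

1198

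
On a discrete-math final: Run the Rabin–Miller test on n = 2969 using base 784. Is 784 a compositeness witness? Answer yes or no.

n − 1 = 2968 = 2^3 · 371, so s = 3 and d = 371.
x_0 = 784^371 mod 2969 = 2968.
x_0 = 2968 ≡ −1, so 784 is not a witness.

no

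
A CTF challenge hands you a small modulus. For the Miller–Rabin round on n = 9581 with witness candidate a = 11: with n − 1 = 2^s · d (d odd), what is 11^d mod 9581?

704

n − 1 = 9580 = 2^2 · 2395, so s = 2 and d = 2395.
Repeated squaring mod 9581: 11^1 ≡ 11, 11^2 ≡ 121, 11^4 ≡ 5060, 11^8 ≡ 3168, 11^16 ≡ 4917, 11^32 ≡ 4026, 11^64 ≡ 7205, 11^128 ≡ 2167, 11^256 ≡ 1199, 11^512 ≡ 451, 11^1024 ≡ 2200, 11^2048 ≡ 1595.
2395 = 2048 + 256 + 64 + 16 + 8 + 2 + 1, so 11^2395 ≡ 1595·1199·7205·4917·3168·121·11 ≡ 704 (mod 9581).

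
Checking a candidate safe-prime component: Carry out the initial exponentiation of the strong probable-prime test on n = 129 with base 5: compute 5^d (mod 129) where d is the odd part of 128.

5

n − 1 = 128 = 2^7 · 1, so s = 7 and d = 1.
5^1 mod 129 = 5.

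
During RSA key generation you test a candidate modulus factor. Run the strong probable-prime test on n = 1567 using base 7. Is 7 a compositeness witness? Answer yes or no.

n − 1 = 1566 = 2^1 · 783, so s = 1 and d = 783.
Repeated squaring mod 1567: 7^1 ≡ 7, 7^2 ≡ 49, 7^4 ≡ 834, 7^8 ≡ 1375, 7^16 ≡ 823, 7^32 ≡ 385, 7^64 ≡ 927, 7^128 ≡ 613, 7^256 ≡ 1256, 7^512 ≡ 1134.
783 = 512 + 256 + 8 + 4 + 2 + 1, so 7^783 ≡ 1134·1256·1375·834·49·7 ≡ 1 (mod 1567).
x_0 = 7^783 mod 1567 = 1.
x_0 = 1, so 7 is not a witness.

no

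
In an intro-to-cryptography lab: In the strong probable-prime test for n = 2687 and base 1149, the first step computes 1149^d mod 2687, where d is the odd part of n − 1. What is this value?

2686

n − 1 = 2686 = 2^1 · 1343, so s = 1 and d = 1343.
Repeated squaring mod 2687: 1149^1 ≡ 1149, 1149^2 ≡ 884, 1149^4 ≡ 2226, 1149^8 ≡ 248, 1149^16 ≡ 2390, 1149^32 ≡ 2225, 1149^64 ≡ 1171, 1149^128 ≡ 871, 1149^256 ≡ 907, 1149^512 ≡ 427, 1149^1024 ≡ 2300.
1343 = 1024 + 256 + 32 + 16 + 8 + 4 + 2 + 1, so 1149^1343 ≡ 2300·907·2225·2390·248·2226·884·1149 ≡ 2686 (mod 2687).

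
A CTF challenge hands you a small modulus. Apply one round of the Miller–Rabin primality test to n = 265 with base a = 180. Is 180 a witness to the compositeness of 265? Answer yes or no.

yes

n − 1 = 264 = 2^3 · 33, so s = 3 and d = 33.
x_0 = 180^33 mod 265 = 230.
x_0 is neither 1 nor 264, so continue squaring.
x_1 = 230^2 mod 265 = 165.
x_2 = 165^2 mod 265 = 195.
Reached i = s−1 = 2 without hitting −1: 180 is a Miller–Rabin witness and 265 is composite.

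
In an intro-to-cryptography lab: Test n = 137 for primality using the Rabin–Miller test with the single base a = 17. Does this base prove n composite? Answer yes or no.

n − 1 = 136 = 2^3 · 17, so s = 3 and d = 17.
By repeated squaring, 17^17 ≡ 37 (mod 137).
x_0 = 17^17 mod 137 = 37.
x_0 is neither 1 nor 136, so continue squaring.
x_1 = 37^2 mod 137 = 136.
x_1 ≡ −1, so 17 is not a witness.

no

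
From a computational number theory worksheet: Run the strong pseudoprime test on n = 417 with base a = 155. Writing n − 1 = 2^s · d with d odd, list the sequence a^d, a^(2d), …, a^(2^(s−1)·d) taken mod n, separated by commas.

n − 1 = 416 = 2^5 · 13, so s = 5 and d = 13.
x_0 = 155^13 mod 417 = 167.
x_1 = 167^2 mod 417 = 367.
x_2 = 367^2 mod 417 = 415.
x_3 = 415^2 mod 417 = 4.
x_4 = 4^2 mod 417 = 16.

167, 367, 415, 4, 16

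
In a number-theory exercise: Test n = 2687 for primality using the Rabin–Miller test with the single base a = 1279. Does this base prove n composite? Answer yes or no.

no

n − 1 = 2686 = 2^1 · 1343, so s = 1 and d = 1343.
Repeated squaring mod 2687: 1279^1 ≡ 1279, 1279^2 ≡ 2145, 1279^4 ≡ 881, 1279^8 ≡ 2305, 1279^16 ≡ 826, 1279^32 ≡ 2465, 1279^64 ≡ 918, 1279^128 ≡ 1693, 1279^256 ≡ 1907, 1279^512 ≡ 1138, 1279^1024 ≡ 2597.
1343 = 1024 + 256 + 32 + 16 + 8 + 4 + 2 + 1, so 1279^1343 ≡ 2597·1907·2465·826·2305·881·2145·1279 ≡ 1 (mod 2687).
x_0 = 1279^1343 mod 2687 = 1.
x_0 = 1, so 1279 is not a witness.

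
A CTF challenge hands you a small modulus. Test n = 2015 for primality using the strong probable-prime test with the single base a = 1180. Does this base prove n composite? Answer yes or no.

n − 1 = 2014 = 2^1 · 1007, so s = 1 and d = 1007.
Repeated squaring mod 2015: 1180^1 ≡ 1180, 1180^2 ≡ 35, 1180^4 ≡ 1225, 1180^8 ≡ 1465, 1180^16 ≡ 250, 1180^32 ≡ 35, 1180^64 ≡ 1225, 1180^128 ≡ 1465, 1180^256 ≡ 250, 1180^512 ≡ 35.
1007 = 512 + 256 + 128 + 64 + 32 + 8 + 4 + 2 + 1, so 1180^1007 ≡ 35·250·1465·1225·35·1465·1225·35·1180 ≡ 810 (mod 2015).
x_0 = 1180^1007 mod 2015 = 810.
x_0 ∉ {1, 2014} and s = 1, so 1180 is a Miller–Rabin witness and 2015 is composite.

yes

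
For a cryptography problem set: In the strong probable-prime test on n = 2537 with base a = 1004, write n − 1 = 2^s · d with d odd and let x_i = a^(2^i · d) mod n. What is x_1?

n − 1 = 2536 = 2^3 · 317, so s = 3 and d = 317.
x_0 = 1004^317 mod 2537 = 827.
x_1 = 827^2 mod 2537 = 1476.

1476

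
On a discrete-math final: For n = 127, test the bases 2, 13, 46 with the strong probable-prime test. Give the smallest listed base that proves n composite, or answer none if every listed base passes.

n − 1 = 126 = 2^1 · 63, so s = 1 and d = 63.
Base 2: x_0 = 2^63 mod 127 = 1. x_0 = 1, so 2 is not a witness.
Base 13: x_0 = 13^63 mod 127 = 1. x_0 = 1, so 13 is not a witness.
Base 46: x_0 = 46^63 mod 127 = 126. x_0 = 126 ≡ −1, so 46 is not a witness.
No listed base is a witness for 127.

none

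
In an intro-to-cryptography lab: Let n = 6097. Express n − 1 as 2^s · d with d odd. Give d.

381

Halving: 6096 → 3048 → 1524 → 762 → 381; 381 is odd.
So 6096 = 2^4 · 381.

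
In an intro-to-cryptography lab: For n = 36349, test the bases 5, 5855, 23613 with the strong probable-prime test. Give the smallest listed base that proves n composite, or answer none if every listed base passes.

5

n − 1 = 36348 = 2^2 · 9087, so s = 2 and d = 9087.
Base 5: x_0 = 5^9087 mod 36349 = 12009. x_0 is neither 1 nor 36348, so continue squaring. x_1 = 12009^2 mod 36349 = 19598. Reached i = s−1 = 1 without hitting −1: 5 is a Miller–Rabin witness and 36349 is composite.
Base 5855: x_0 = 5855^9087 mod 36349 = 9587. x_0 is neither 1 nor 36348, so continue squaring. x_1 = 9587^2 mod 36349 = 20297. Reached i = s−1 = 1 without hitting −1: 5855 is a Miller–Rabin witness and 36349 is composite.
Base 23613: x_0 = 23613^9087 mod 36349 = 34145. x_0 is neither 1 nor 36348, so continue squaring. x_1 = 34145^2 mod 36349 = 23199. Reached i = s−1 = 1 without hitting −1: 23613 is a Miller–Rabin witness and 36349 is composite.
The smallest witness among the given bases is 5.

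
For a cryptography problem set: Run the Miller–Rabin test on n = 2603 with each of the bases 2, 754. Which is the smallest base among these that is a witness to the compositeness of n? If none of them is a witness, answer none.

2

n − 1 = 2602 = 2^1 · 1301, so s = 1 and d = 1301.
Base 2: x_0 = 2^1301 mod 2603 = 2293. x_0 ∉ {1, 2602} and s = 1, so 2 is a Miller–Rabin witness and 2603 is composite.
Base 754: x_0 = 754^1301 mod 2603 = 1800. x_0 ∉ {1, 2602} and s = 1, so 754 is a Miller–Rabin witness and 2603 is composite.
The smallest witness among the given bases is 2.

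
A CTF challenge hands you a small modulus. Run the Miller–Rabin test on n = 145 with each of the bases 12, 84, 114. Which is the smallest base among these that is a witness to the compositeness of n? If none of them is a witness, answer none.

84

n − 1 = 144 = 2^4 · 9, so s = 4 and d = 9.
Base 12: x_0 = 12^9 mod 145 = 12. x_0 is neither 1 nor 144, so continue squaring. x_1 = 12^2 mod 145 = 144. x_1 ≡ −1, so 12 is not a witness.
Base 84: x_0 = 84^9 mod 145 = 124. x_0 is neither 1 nor 144, so continue squaring. x_1 = 124^2 mod 145 = 6. x_2 = 6^2 mod 145 = 36. x_3 = 36^2 mod 145 = 136. Reached i = s−1 = 3 without hitting −1: 84 is a Miller–Rabin witness and 145 is composite.
Base 114: x_0 = 114^9 mod 145 = 39. x_0 is neither 1 nor 144, so continue squaring. x_1 = 39^2 mod 145 = 71. x_2 = 71^2 mod 145 = 111. x_3 = 111^2 mod 145 = 141. Reached i = s−1 = 3 without hitting −1: 114 is a Miller–Rabin witness and 145 is composite.
The smallest witness among the given bases is 84.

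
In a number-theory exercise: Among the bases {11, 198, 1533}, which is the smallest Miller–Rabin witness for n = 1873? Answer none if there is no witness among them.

none

n − 1 = 1872 = 2^4 · 117, so s = 4 and d = 117.
Base 11: x_0 = 11^117 mod 1873 = 325. x_0 is neither 1 nor 1872, so continue squaring. x_1 = 325^2 mod 1873 = 737. x_2 = 737^2 mod 1873 = 1872. x_2 ≡ −1, so 11 is not a witness.
Base 198: x_0 = 198^117 mod 1873 = 1. x_0 = 1, so 198 is not a witness.
Base 1533: x_0 = 1533^117 mod 1873 = 1654. x_0 is neither 1 nor 1872, so continue squaring. x_1 = 1654^2 mod 1873 = 1136. x_2 = 1136^2 mod 1873 = 1872. x_2 ≡ −1, so 1533 is not a witness.
No listed base is a witness for 1873.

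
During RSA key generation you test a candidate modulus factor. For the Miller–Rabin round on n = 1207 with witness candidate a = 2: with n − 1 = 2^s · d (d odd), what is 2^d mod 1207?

n − 1 = 1206 = 2^1 · 603, so s = 1 and d = 603.
By repeated squaring, 2^603 ≡ 824 (mod 1207).

824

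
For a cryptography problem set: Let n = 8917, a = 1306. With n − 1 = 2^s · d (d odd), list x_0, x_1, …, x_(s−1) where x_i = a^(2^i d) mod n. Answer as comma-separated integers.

5660, 5736

n − 1 = 8916 = 2^2 · 2229, so s = 2 and d = 2229.
x_0 = 1306^2229 mod 8917 = 5660.
x_1 = 5660^2 mod 8917 = 5736.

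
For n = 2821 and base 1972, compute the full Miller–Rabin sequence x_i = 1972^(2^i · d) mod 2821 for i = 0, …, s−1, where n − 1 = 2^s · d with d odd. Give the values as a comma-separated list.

1210, 1

n − 1 = 2820 = 2^2 · 705, so s = 2 and d = 705.
x_0 = 1972^705 mod 2821 = 1210.
x_1 = 1210^2 mod 2821 = 1.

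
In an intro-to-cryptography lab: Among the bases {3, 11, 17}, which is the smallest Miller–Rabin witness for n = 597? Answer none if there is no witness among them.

n − 1 = 596 = 2^2 · 149, so s = 2 and d = 149.
Base 3: x_0 = 3^149 mod 597 = 384. x_0 is neither 1 nor 596, so continue squaring. x_1 = 384^2 mod 597 = 594. Reached i = s−1 = 1 without hitting −1: 3 is a Miller–Rabin witness and 597 is composite.
Base 11: x_0 = 11^149 mod 597 = 335. x_0 is neither 1 nor 596, so continue squaring. x_1 = 335^2 mod 597 = 586. Reached i = s−1 = 1 without hitting −1: 11 is a Miller–Rabin witness and 597 is composite.
Base 17: x_0 = 17^149 mod 597 = 287. x_0 is neither 1 nor 596, so continue squaring. x_1 = 287^2 mod 597 = 580. Reached i = s−1 = 1 without hitting −1: 17 is a Miller–Rabin witness and 597 is composite.
The smallest witness among the given bases is 3.

3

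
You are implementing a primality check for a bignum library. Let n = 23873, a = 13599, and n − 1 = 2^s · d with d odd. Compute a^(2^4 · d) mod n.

n − 1 = 23872 = 2^6 · 373, so s = 6 and d = 373.
x_0 = 13599^373 mod 23873 = 5883.
x_1 = 5883^2 mod 23873 = 17712.
x_2 = 17712^2 mod 23873 = 23724.
x_3 = 23724^2 mod 23873 = 22201.
x_4 = 22201^2 mod 23873 = 2443.

2443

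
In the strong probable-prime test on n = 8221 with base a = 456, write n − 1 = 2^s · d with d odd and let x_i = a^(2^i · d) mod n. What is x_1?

n − 1 = 8220 = 2^2 · 2055, so s = 2 and d = 2055.
x_0 = 456^2055 mod 8221 = 8220.
x_1 = 8220^2 mod 8221 = 1.

1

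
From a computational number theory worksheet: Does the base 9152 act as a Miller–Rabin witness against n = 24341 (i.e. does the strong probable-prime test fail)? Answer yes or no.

no

n − 1 = 24340 = 2^2 · 6085, so s = 2 and d = 6085.
x_0 = 9152^6085 mod 24341 = 18493.
x_0 is neither 1 nor 24340, so continue squaring.
x_1 = 18493^2 mod 24341 = 24340.
x_1 ≡ −1, so 9152 is not a witness.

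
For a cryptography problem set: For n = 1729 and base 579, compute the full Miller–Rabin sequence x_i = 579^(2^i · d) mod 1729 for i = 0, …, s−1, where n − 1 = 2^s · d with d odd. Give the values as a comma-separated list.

1084, 1065, 1, 1, 1, 1

n − 1 = 1728 = 2^6 · 27, so s = 6 and d = 27.
x_0 = 579^27 mod 1729 = 1084.
x_1 = 1084^2 mod 1729 = 1065.
x_2 = 1065^2 mod 1729 = 1.
x_3 = 1^2 mod 1729 = 1.
x_4 = 1^2 mod 1729 = 1.
x_5 = 1^2 mod 1729 = 1.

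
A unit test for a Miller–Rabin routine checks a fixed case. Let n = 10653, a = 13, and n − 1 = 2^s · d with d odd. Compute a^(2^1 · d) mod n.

4231

n − 1 = 10652 = 2^2 · 2663, so s = 2 and d = 2663.
Repeated squaring mod 10653: 13^1 ≡ 13, 13^2 ≡ 169, 13^4 ≡ 7255, 13^8 ≡ 9205, 13^16 ≡ 8716, 13^32 ≡ 2113, 13^64 ≡ 1162, 13^128 ≡ 7966, 13^256 ≡ 7888, 13^512 ≡ 7024, 13^1024 ≡ 2533, 13^2048 ≡ 2983.
2663 = 2048 + 512 + 64 + 32 + 4 + 2 + 1, so 13^2663 ≡ 2983·7024·1162·2113·7255·169·13 ≡ 5104 (mod 10653).
x_0 = 5104.
x_1 = 5104^2 mod 10653 = 4231.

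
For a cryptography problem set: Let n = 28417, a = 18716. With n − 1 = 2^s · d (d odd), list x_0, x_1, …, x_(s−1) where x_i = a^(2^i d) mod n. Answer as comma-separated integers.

n − 1 = 28416 = 2^8 · 111, so s = 8 and d = 111.
x_0 = 18716^111 mod 28417 = 25388.
x_1 = 25388^2 mod 28417 = 24567.
x_2 = 24567^2 mod 28417 = 17243.
x_3 = 17243^2 mod 28417 = 22395.
x_4 = 22395^2 mod 28417 = 4392.
x_5 = 4392^2 mod 28417 = 22938.
x_6 = 22938^2 mod 28417 = 11089.
x_7 = 11089^2 mod 28417 = 5562.

25388, 24567, 17243, 22395, 4392, 22938, 11089, 5562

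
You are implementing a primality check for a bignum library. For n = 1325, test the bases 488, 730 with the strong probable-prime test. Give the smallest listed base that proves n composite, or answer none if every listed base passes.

n − 1 = 1324 = 2^2 · 331, so s = 2 and d = 331.
Base 488: x_0 = 488^331 mod 1325 = 812. x_0 is neither 1 nor 1324, so continue squaring. x_1 = 812^2 mod 1325 = 819. Reached i = s−1 = 1 without hitting −1: 488 is a Miller–Rabin witness and 1325 is composite.
Base 730: x_0 = 730^331 mod 1325 = 775. x_0 is neither 1 nor 1324, so continue squaring. x_1 = 775^2 mod 1325 = 400. Reached i = s−1 = 1 without hitting −1: 730 is a Miller–Rabin witness and 1325 is composite.
The smallest witness among the given bases is 488.

488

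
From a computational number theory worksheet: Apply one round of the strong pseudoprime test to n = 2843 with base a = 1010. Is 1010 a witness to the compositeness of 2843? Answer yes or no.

no

n − 1 = 2842 = 2^1 · 1421, so s = 1 and d = 1421.
x_0 = 1010^1421 mod 2843 = 2842.
x_0 = 2842 ≡ −1, so 1010 is not a witness.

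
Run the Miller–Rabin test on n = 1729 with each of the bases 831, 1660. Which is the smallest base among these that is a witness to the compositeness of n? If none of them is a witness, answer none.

n − 1 = 1728 = 2^6 · 27, so s = 6 and d = 27.
Base 831: x_0 = 831^27 mod 1729 = 1728. x_0 = 1728 ≡ −1, so 831 is not a witness.
Base 1660: x_0 = 1660^27 mod 1729 = 1. x_0 = 1, so 1660 is not a witness.
No listed base is a witness for 1729.

none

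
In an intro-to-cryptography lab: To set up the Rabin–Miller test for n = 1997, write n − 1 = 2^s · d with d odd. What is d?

Halving: 1996 → 998 → 499; 499 is odd.
So 1996 = 2^2 · 499.

499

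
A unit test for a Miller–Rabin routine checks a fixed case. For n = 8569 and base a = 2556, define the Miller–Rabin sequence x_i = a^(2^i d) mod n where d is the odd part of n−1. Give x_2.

3402

n − 1 = 8568 = 2^3 · 1071, so s = 3 and d = 1071.
x_0 = 2556^1071 mod 8569 = 2545.
x_1 = 2545^2 mod 8569 = 7430.
x_2 = 7430^2 mod 8569 = 3402.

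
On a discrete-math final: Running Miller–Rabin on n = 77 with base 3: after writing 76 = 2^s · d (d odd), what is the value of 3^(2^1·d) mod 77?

16

n − 1 = 76 = 2^2 · 19, so s = 2 and d = 19.
x_0 = 3^19 mod 77 = 59.
x_1 = 59^2 mod 77 = 16.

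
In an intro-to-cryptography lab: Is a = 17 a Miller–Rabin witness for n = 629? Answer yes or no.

n − 1 = 628 = 2^2 · 157, so s = 2 and d = 157.
Repeated squaring mod 629: 17^1 ≡ 17, 17^2 ≡ 289, 17^4 ≡ 493, 17^8 ≡ 255, 17^16 ≡ 238, 17^32 ≡ 34, 17^64 ≡ 527, 17^128 ≡ 340.
157 = 128 + 16 + 8 + 4 + 1, so 17^157 ≡ 340·238·255·493·17 ≡ 442 (mod 629).
x_0 = 17^157 mod 629 = 442.
x_0 is neither 1 nor 628, so continue squaring.
x_1 = 442^2 mod 629 = 374.
Reached i = s−1 = 1 without hitting −1: 17 is a Miller–Rabin witness and 629 is composite.

yes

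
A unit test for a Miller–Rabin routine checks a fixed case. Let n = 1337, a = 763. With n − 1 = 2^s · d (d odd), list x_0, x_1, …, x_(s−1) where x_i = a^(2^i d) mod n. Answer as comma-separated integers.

n − 1 = 1336 = 2^3 · 167, so s = 3 and d = 167.
x_0 = 763^167 mod 1337 = 763.
x_1 = 763^2 mod 1337 = 574.
x_2 = 574^2 mod 1337 = 574.

763, 574, 574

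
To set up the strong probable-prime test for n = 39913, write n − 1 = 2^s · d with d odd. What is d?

4989

Halving: 39912 → 19956 → 9978 → 4989; 4989 is odd.
So 39912 = 2^3 · 4989.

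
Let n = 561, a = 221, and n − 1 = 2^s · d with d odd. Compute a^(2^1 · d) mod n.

34

n − 1 = 560 = 2^4 · 35, so s = 4 and d = 35.
x_0 = 221^35 mod 561 = 221.
x_1 = 221^2 mod 561 = 34.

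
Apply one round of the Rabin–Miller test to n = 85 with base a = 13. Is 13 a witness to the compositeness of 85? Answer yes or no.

n − 1 = 84 = 2^2 · 21, so s = 2 and d = 21.
x_0 = 13^21 mod 85 = 13.
x_0 is neither 1 nor 84, so continue squaring.
x_1 = 13^2 mod 85 = 84.
x_1 ≡ −1, so 13 is not a witness.

no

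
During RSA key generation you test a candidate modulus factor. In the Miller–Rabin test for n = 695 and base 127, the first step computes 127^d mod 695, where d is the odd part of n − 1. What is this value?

n − 1 = 694 = 2^1 · 347, so s = 1 and d = 347.
Repeated squaring mod 695: 127^1 ≡ 127, 127^2 ≡ 144, 127^4 ≡ 581, 127^8 ≡ 486, 127^16 ≡ 591, 127^32 ≡ 391, 127^64 ≡ 676, 127^128 ≡ 361, 127^256 ≡ 356.
347 = 256 + 64 + 16 + 8 + 2 + 1, so 127^347 ≡ 356·676·591·486·144·127 ≡ 283 (mod 695).

283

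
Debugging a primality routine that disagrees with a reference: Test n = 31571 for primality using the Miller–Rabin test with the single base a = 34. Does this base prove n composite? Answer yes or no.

n − 1 = 31570 = 2^1 · 15785, so s = 1 and d = 15785.
x_0 = 34^15785 mod 31571 = 12951.
x_0 ∉ {1, 31570} and s = 1, so 34 is a Miller–Rabin witness and 31571 is composite.

yes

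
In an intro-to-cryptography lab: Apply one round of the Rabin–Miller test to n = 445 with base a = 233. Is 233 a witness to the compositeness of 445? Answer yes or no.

no

n − 1 = 444 = 2^2 · 111, so s = 2 and d = 111.
x_0 = 233^111 mod 445 = 212.
x_0 is neither 1 nor 444, so continue squaring.
x_1 = 212^2 mod 445 = 444.
x_1 ≡ −1, so 233 is not a witness.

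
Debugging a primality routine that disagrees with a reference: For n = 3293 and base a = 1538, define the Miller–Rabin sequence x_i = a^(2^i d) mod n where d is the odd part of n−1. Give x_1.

n − 1 = 3292 = 2^2 · 823, so s = 2 and d = 823.
By repeated squaring, 1538^823 ≡ 2803 (mod 3293).
x_0 = 2803.
x_1 = 2803^2 mod 3293 = 3004.

3004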